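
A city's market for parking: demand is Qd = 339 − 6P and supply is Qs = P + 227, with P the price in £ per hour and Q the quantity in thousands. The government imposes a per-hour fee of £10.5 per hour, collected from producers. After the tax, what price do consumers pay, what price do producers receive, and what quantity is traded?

Consumers pay £17.5; producers receive £7; quantity = 234.

Before the tax: set 339 − 6P = P + 227 → P* = £16, Q* = 243.
With the tax collected from producers, supply shifts: Qs = (P − 10.5) + 227.
Solving gives Q = 234 with consumers paying £17.5 and producers receiving £7 (the £10.5 wedge).
The less price-elastic side of the market bears the larger share of a per-unit tax.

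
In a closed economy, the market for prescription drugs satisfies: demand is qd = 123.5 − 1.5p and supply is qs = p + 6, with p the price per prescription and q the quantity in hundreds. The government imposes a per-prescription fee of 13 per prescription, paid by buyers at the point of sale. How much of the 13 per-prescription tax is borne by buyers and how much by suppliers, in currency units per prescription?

Buyers bear 5.2 per prescription; suppliers bear 7.8 per prescription.

Before the tax: set 123.5 − 1.5p = p + 6 → p* = 47, q* = 53.
With the tax collected from buyers, demand (in seller-price terms) shifts: qd = 123.5 − 1.5(p + 13).
New equilibrium: buyers pay 52.2, suppliers receive 39.2, q = 45.2. (Wedge: pb − ps = 13.)
Burden on buyers: 5.2; on suppliers: 7.8. (They sum to 13.)
The less price-elastic side of the market bears the larger share of a per-unit tax.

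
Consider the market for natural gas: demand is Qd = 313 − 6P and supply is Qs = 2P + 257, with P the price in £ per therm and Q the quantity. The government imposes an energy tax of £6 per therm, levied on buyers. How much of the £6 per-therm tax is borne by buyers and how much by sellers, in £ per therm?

Buyers bear £1.5 per therm; sellers bear £4.5 per therm.

Without the tax, 313 − 6P = 2P + 257 gives 8P = 56, so P* = £7 and Q* = 271.
With the tax collected from buyers, demand (in seller-price terms) shifts: Qd = 313 − 6(P + 6).
Solving gives Q = 262 with buyers paying £8.5 and sellers receiving £2.5 (the £6 wedge).
Burden on buyers: £1.5; on sellers: £4.5. (They sum to £6.)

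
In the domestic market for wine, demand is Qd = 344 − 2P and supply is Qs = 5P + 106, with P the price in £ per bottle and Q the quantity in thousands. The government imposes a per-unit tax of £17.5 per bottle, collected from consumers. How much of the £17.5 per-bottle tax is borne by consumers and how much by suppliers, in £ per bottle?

Without the tax, 344 − 2P = 5P + 106 gives 7P = 238, so P* = £34 and Q* = 276.
With the tax collected from consumers, demand (in seller-price terms) shifts: Qd = 344 − 2(P + 17.5).
Solving gives Q = 251 with consumers paying £46.5 and suppliers receiving £29 (the £17.5 wedge).
Burden on consumers: £12.5; on suppliers: £5. (They sum to £17.5.)
The less price-elastic side of the market bears the larger share of a per-unit tax.

Consumers bear £12.5 per bottle; suppliers bear £5 per bottle.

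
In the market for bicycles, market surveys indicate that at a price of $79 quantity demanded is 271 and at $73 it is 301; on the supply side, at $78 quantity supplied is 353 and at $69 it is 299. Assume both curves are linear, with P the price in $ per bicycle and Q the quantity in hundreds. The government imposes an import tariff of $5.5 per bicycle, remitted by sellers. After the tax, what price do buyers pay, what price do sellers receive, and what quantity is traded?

Demand slope: (301 − 271)/(73 − 79) = -5, so Qd = 666 − 5P.
Supply slope: (299 − 353)/(69 − 78) = 6, so Qs = 6P − 115.
Before the tax: set 666 − 5P = 6P − 115 → P* = $71, Q* = 311.
With the tax collected from sellers, supply shifts: Qs = 6(P − 5.5) − 115.
New equilibrium: buyers pay $74, sellers receive $68.5, Q = 296. (Wedge: Pb − Ps = 5.5.)
The less price-elastic side of the market bears the larger share of a per-unit tax.

Buyers pay $74; sellers receive $68.5; quantity = 296.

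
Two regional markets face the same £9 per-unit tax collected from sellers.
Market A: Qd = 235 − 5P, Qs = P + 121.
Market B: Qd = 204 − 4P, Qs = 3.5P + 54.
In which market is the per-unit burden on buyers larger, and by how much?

Market B, by £2.7.

Market A: pre-tax P* = £19, Q* = 140; post-tax Q = 132.5; per-unit burden on buyers = £1.5.
Market B: pre-tax P* = £20, Q* = 124; post-tax Q = 107.2; per-unit burden on buyers = £4.2.
Difference: £1.5 vs £4.2 → market B is larger by £2.7.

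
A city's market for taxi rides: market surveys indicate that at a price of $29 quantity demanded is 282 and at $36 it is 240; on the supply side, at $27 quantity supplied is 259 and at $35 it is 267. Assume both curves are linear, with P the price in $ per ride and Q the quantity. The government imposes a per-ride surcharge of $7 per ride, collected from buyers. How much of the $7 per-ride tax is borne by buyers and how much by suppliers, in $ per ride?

Demand slope: (240 − 282)/(36 − 29) = -6, so Qd = 456 − 6P.
Supply slope: (267 − 259)/(35 − 27) = 1, so Qs = P + 232.
Without the tax, 456 − 6P = P + 232 gives 7P = 224, so P* = $32 and Q* = 264.
With the tax collected from buyers, demand (in seller-price terms) shifts: Qd = 456 − 6(P + 7).
New equilibrium: buyers pay $33, suppliers receive $26, Q = 258. (Wedge: Pb − Ps = 7.)
Burden on buyers: $1; on suppliers: $6. (They sum to $7.)

Buyers bear $1 per ride; suppliers bear $6 per ride.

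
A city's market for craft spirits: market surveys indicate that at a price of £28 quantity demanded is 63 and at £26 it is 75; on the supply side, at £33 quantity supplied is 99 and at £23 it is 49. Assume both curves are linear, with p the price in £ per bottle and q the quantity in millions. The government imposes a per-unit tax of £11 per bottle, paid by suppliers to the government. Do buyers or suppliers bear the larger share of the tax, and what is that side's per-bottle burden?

Demand slope: (75 − 63)/(26 − 28) = -6, so qd = 231 − 6p.
Supply slope: (49 − 99)/(23 − 33) = 5, so qs = 5p − 66.
Before the tax: set 231 − 6p = 5p − 66 → p* = £27, q* = 69.
With the tax collected from suppliers, supply shifts: qs = 5(p − 11) − 66.
New equilibrium: buyers pay £32, suppliers receive £21, q = 39. (Wedge: pb − ps = 11.)
Per-bottle burden: buyers £5, suppliers £6.
Suppliers take the larger share because supply is less price-elastic here (demand slope 6 vs supply slope 5).

Suppliers bear the larger share: £6 per bottle.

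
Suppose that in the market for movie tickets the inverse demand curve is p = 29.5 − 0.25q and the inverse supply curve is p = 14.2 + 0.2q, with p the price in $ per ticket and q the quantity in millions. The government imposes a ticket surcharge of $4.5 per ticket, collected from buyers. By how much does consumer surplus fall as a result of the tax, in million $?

Rewrite in direct form: qd = 118 − 4p and qs = 5p − 71.
Without the tax, 118 − 4p = 5p − 71 gives 9p = 189, so p* = $21 and q* = 34.
With the tax collected from buyers, demand (in seller-price terms) shifts: qd = 118 − 4(p + 4.5).
Solving gives q = 24 with buyers paying $23.5 and suppliers receiving $19 (the $4.5 wedge).
ΔCS is the trapezoid between Q = 24 and Q = 34 of height $2.5: ½ · (34 + 24) · 2.5 = $72.5.

Consumer surplus falls by $72.5 million.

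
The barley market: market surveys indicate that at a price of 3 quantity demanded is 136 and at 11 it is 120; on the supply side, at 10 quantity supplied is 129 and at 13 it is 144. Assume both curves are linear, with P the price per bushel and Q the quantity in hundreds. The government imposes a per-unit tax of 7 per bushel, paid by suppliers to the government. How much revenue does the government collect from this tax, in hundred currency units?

Tax revenue = 798 hundred.

Demand slope: (120 − 136)/(11 − 3) = -2, so Qd = 142 − 2P.
Supply slope: (144 − 129)/(13 − 10) = 5, so Qs = 5P + 79.
Without the tax, 142 − 2P = 5P + 79 gives 7P = 63, so P* = 9 and Q* = 124.
With the tax collected from suppliers, supply shifts: Qs = 5(P − 7) + 79.
Solving gives Q = 114 with buyers paying 14 and suppliers receiving 7 (the 7 wedge).
Revenue = t · Q = 7 · 114 = 798.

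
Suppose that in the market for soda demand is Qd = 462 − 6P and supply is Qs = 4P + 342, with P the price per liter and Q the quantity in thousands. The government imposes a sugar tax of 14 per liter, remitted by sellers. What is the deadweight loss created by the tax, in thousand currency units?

Deadweight loss = 235.2 thousand.

Without the tax, 462 − 6P = 4P + 342 gives 10P = 120, so P* = 12 and Q* = 390.
With the tax collected from sellers, supply shifts: Qs = 4(P − 14) + 342.
Solving gives Q = 356.4 with consumers paying 17.6 and sellers receiving 3.6 (the 14 wedge).
Quantity falls by |ΔQ| = |390 − 356.4| = 33.6.
DWL = ½ · t · |ΔQ| = ½ · 14 · 33.6 = 235.2.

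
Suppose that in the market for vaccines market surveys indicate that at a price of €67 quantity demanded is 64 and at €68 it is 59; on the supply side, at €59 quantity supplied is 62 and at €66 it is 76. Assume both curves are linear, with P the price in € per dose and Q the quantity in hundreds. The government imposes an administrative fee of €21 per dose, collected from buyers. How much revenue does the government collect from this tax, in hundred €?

Tax revenue = €924 hundred.

Demand slope: (59 − 64)/(68 − 67) = -5, so Qd = 399 − 5P.
Supply slope: (76 − 62)/(66 − 59) = 2, so Qs = 2P − 56.
Before the tax: set 399 − 5P = 2P − 56 → P* = €65, Q* = 74.
With the tax collected from buyers, demand (in seller-price terms) shifts: Qd = 399 − 5(P + 21).
New equilibrium: buyers pay €71, sellers receive €50, Q = 44. (Wedge: Pb − Ps = 21.)
Revenue = t · Q = 21 · 44 = €924.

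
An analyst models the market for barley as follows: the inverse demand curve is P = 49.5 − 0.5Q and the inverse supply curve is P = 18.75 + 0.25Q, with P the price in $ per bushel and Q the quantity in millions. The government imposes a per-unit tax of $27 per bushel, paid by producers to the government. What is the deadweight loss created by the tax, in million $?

Rewrite in direct form: Qd = 99 − 2P and Qs = 4P − 75.
Before the tax: set 99 − 2P = 4P − 75 → P* = $29, Q* = 41.
With the tax collected from producers, supply shifts: Qs = 4(P − 27) − 75.
Solving gives Q = 5 with consumers paying $47 and producers receiving $20 (the $27 wedge).
Quantity falls by |ΔQ| = |41 − 5| = 36.
DWL = ½ · t · |ΔQ| = ½ · 27 · 36 = $486.

Deadweight loss = $486 million.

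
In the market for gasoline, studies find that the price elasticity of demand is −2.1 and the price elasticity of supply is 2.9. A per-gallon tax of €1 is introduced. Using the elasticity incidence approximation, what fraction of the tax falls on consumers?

Consumers' share ≈ 0.58.

Incidence ratio: consumers' share ≈ εs / (εs + |εd|) = 2.9 / (2.9 + 2.1) = 0.58.
Supply is the more elastic side, so consumers bear the larger share.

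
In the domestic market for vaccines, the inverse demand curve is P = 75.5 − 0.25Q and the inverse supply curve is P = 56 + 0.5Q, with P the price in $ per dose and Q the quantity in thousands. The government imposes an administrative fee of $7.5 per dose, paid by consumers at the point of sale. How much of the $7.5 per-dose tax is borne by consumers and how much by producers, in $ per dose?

Consumers bear $2.5 per dose; producers bear $5 per dose.

Rewrite in direct form: Qd = 302 − 4P and Qs = 2P − 112.
Without the tax, 302 − 4P = 2P − 112 gives 6P = 414, so P* = $69 and Q* = 26.
With the tax collected from consumers, demand (in seller-price terms) shifts: Qd = 302 − 4(P + 7.5).
Solving gives Q = 16 with consumers paying $71.5 and producers receiving $64 (the $7.5 wedge).
Burden on consumers: $2.5; on producers: $5. (They sum to $7.5.)
The less price-elastic side of the market bears the larger share of a per-unit tax.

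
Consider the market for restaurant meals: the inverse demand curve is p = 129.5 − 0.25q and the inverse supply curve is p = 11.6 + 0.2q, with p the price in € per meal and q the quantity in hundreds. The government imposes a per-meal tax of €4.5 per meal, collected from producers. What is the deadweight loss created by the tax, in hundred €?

Inverting to q(p) form: qd = 518 − 4p; qs = 5p − 58.
Before the tax: set 518 − 4p = 5p − 58 → p* = €64, q* = 262.
With the tax collected from producers, supply shifts: qs = 5(p − 4.5) − 58.
New equilibrium: consumers pay €66.5, producers receive €62, q = 252. (Wedge: pb − ps = 4.5.)
Quantity falls by |ΔQ| = |262 − 252| = 10.
DWL = ½ · t · |ΔQ| = ½ · 4.5 · 10 = €22.5.

Deadweight loss = €22.5 hundred.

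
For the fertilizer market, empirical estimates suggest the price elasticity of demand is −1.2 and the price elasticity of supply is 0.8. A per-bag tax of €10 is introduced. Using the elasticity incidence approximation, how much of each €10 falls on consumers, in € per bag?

Consumers bear ≈ €4 per bag.

Incidence ratio: consumers' share ≈ εs / (εs + |εd|) = 0.8 / (0.8 + 1.2) = 0.4.
So consumers bear ≈ 0.4 × €10 = €4; sellers bear €6.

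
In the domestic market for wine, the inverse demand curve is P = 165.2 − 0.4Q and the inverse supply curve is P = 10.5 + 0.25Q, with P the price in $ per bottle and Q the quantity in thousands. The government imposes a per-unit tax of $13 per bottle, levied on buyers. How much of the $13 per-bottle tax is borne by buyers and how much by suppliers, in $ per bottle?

Buyers bear $8 per bottle; suppliers bear $5 per bottle.

Inverting to Q(P) form: Qd = 413 − 2.5P; Qs = 4P − 42.
Before the tax: set 413 − 2.5P = 4P − 42 → P* = $70, Q* = 238.
With the tax collected from buyers, demand (in seller-price terms) shifts: Qd = 413 − 2.5(P + 13).
New equilibrium: buyers pay $78, suppliers receive $65, Q = 218. (Wedge: Pb − Ps = 13.)
Burden on buyers: $8; on suppliers: $5. (They sum to $13.)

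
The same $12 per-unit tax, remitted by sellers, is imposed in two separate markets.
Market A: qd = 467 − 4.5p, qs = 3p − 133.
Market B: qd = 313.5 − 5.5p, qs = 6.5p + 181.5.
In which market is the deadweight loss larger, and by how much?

Market B, by $84.9.

Market A: pre-tax p* = $80, q* = 107; post-tax q = 85.4; deadweight loss = $129.6.
Market B: pre-tax p* = $11, q* = 253; post-tax q = 217.25; deadweight loss = $214.5.
Difference: $129.6 vs $214.5 → market B is larger by $84.9.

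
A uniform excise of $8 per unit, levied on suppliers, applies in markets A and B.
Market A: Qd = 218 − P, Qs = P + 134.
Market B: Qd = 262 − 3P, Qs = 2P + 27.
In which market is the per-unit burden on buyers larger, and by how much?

Market A: pre-tax P* = $42, Q* = 176; post-tax Q = 172; per-unit burden on buyers = $4.
Market B: pre-tax P* = $47, Q* = 121; post-tax Q = 111.4; per-unit burden on buyers = $3.2.
Difference: $4 vs $3.2 → market A is larger by $0.8.

Market A, by $0.8.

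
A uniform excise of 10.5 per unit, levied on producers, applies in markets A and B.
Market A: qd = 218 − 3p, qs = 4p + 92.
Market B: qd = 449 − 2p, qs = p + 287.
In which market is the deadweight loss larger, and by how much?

Market A, by 57.75.

Market A: pre-tax p* = 18, q* = 164; post-tax q = 146; deadweight loss = 94.5.
Market B: pre-tax p* = 54, q* = 341; post-tax q = 334; deadweight loss = 36.75.
Difference: 94.5 vs 36.75 → market A is larger by 57.75.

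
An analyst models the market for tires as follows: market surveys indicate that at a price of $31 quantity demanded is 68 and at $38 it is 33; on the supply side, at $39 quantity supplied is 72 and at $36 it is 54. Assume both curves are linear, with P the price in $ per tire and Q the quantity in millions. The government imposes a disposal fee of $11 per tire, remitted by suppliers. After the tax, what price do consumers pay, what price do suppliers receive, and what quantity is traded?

Consumers pay $41; suppliers receive $30; quantity = 18.

Demand slope: (33 − 68)/(38 − 31) = -5, so Qd = 223 − 5P.
Supply slope: (54 − 72)/(36 − 39) = 6, so Qs = 6P − 162.
Without the tax, 223 − 5P = 6P − 162 gives 11P = 385, so P* = $35 and Q* = 48.
With the tax collected from suppliers, supply shifts: Qs = 6(P − 11) − 162.
Solving gives Q = 18 with consumers paying $41 and suppliers receiving $30 (the $11 wedge).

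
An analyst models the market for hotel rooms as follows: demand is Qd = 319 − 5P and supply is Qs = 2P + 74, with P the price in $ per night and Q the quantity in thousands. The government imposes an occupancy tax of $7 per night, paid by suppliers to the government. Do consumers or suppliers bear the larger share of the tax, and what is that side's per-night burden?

Before the tax: set 319 − 5P = 2P + 74 → P* = $35, Q* = 144.
With the tax collected from suppliers, supply shifts: Qs = 2(P − 7) + 74.
New equilibrium: consumers pay $37, suppliers receive $30, Q = 134. (Wedge: Pb − Ps = 7.)
Per-night burden: consumers $2, suppliers $5.
Suppliers take the larger share because supply is less price-elastic here (demand slope 5 vs supply slope 2).

Suppliers bear the larger share: $5 per night.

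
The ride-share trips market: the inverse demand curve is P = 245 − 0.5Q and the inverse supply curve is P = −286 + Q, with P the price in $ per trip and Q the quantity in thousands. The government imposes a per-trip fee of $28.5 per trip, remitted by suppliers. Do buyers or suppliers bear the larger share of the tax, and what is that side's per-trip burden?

Rewrite in direct form: Qd = 490 − 2P and Qs = P + 286.
Without the tax, 490 − 2P = P + 286 gives 3P = 204, so P* = $68 and Q* = 354.
With the tax collected from suppliers, supply shifts: Qs = (P − 28.5) + 286.
New equilibrium: buyers pay $77.5, suppliers receive $49, Q = 335. (Wedge: Pb − Ps = 28.5.)
Per-trip burden: buyers $9.5, suppliers $19.
Suppliers take the larger share because supply is less price-elastic here (demand slope 2 vs supply slope 1).
The less price-elastic side of the market bears the larger share of a per-unit tax.

Suppliers bear the larger share: $19 per trip.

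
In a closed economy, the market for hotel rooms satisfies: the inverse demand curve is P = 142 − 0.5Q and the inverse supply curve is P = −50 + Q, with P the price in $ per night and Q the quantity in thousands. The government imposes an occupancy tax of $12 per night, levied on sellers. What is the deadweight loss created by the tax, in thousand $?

Rewrite in direct form: Qd = 284 − 2P and Qs = P + 50.
Before the tax: set 284 − 2P = P + 50 → P* = $78, Q* = 128.
With the tax collected from sellers, supply shifts: Qs = (P − 12) + 50.
New equilibrium: consumers pay $82, sellers receive $70, Q = 120. (Wedge: Pb − Ps = 12.)
Quantity falls by |ΔQ| = |128 − 120| = 8.
DWL = ½ · t · |ΔQ| = ½ · 12 · 8 = $48.

Deadweight loss = $48 thousand.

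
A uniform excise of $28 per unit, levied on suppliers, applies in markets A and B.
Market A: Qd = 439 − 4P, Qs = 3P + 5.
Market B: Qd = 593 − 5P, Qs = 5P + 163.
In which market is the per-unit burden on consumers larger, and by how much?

Market B, by $2.

Market A: pre-tax P* = $62, Q* = 191; post-tax Q = 143; per-unit burden on consumers = $12.
Market B: pre-tax P* = $43, Q* = 378; post-tax Q = 308; per-unit burden on consumers = $14.
Difference: $12 vs $14 → market B is larger by $2.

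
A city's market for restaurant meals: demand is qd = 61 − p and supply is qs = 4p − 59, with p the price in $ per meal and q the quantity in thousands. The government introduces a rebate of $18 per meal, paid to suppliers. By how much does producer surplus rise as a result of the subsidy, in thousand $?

Before the subsidy: set 61 − p = 4p − 59 → p* = $24, q* = 37.
With a per-unit subsidy paid to suppliers, each receives p + 18 per unit sold, so supply becomes qs = 4(p + 18) − 59.
Solving gives q = 51.4 with buyers paying $9.6 and suppliers receiving $27.6 (the $18 wedge).
ΔPS is the trapezoid between Q = 51.4 and Q = 37 of height $3.6: ½ · (37 + 51.4) · 3.6 = $159.12.

Producer surplus rises by $159.12 thousand.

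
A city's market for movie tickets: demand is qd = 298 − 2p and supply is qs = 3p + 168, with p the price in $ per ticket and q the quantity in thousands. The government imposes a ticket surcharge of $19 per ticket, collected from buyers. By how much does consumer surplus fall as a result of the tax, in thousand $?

Before the tax: set 298 − 2p = 3p + 168 → p* = $26, q* = 246.
With the tax collected from buyers, demand (in seller-price terms) shifts: qd = 298 − 2(p + 19).
New equilibrium: buyers pay $37.4, sellers receive $18.4, q = 223.2. (Wedge: pb − ps = 19.)
ΔCS is the trapezoid between Q = 223.2 and Q = 246 of height $11.4: ½ · (246 + 223.2) · 11.4 = $2674.44.

Consumer surplus falls by $2674.44 thousand.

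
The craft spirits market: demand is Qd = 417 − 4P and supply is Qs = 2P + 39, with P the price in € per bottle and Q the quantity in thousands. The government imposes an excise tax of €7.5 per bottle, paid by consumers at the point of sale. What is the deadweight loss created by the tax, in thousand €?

Deadweight loss = €37.5 thousand.

Before the tax: set 417 − 4P = 2P + 39 → P* = €63, Q* = 165.
With the tax collected from consumers, demand (in seller-price terms) shifts: Qd = 417 − 4(P + 7.5).
New equilibrium: consumers pay €65.5, suppliers receive €58, Q = 155. (Wedge: Pb − Ps = 7.5.)
Quantity falls by |ΔQ| = |165 − 155| = 10.
DWL = ½ · t · |ΔQ| = ½ · 7.5 · 10 = €37.5.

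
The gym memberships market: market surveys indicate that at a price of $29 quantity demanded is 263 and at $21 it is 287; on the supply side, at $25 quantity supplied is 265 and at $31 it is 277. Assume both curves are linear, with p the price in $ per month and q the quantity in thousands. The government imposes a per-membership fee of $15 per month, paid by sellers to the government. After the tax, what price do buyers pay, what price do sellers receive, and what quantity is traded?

Buyers pay $33; sellers receive $18; quantity = 251.

Demand slope: (287 − 263)/(21 − 29) = -3, so qd = 350 − 3p.
Supply slope: (277 − 265)/(31 − 25) = 2, so qs = 2p + 215.
Without the tax, 350 − 3p = 2p + 215 gives 5p = 135, so p* = $27 and q* = 269.
With the tax collected from sellers, supply shifts: qs = 2(p − 15) + 215.
Solving gives q = 251 with buyers paying $33 and sellers receiving $18 (the $15 wedge).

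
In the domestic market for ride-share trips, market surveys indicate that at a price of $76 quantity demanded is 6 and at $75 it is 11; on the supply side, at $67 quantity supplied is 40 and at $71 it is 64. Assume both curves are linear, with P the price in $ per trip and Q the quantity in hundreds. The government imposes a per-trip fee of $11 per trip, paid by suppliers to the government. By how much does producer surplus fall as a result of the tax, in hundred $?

Demand slope: (11 − 6)/(75 − 76) = -5, so Qd = 386 − 5P.
Supply slope: (64 − 40)/(71 − 67) = 6, so Qs = 6P − 362.
Without the tax, 386 − 5P = 6P − 362 gives 11P = 748, so P* = $68 and Q* = 46.
With the tax collected from suppliers, supply shifts: Qs = 6(P − 11) − 362.
New equilibrium: consumers pay $74, suppliers receive $63, Q = 16. (Wedge: Pb − Ps = 11.)
ΔPS is the trapezoid between Q = 16 and Q = 46 of height $5: ½ · (46 + 16) · 5 = $155.

Producer surplus falls by $155 hundred.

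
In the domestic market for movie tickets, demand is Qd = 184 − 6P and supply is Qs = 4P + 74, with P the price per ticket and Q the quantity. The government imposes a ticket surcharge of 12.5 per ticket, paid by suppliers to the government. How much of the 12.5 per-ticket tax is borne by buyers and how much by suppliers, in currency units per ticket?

Without the tax, 184 − 6P = 4P + 74 gives 10P = 110, so P* = 11 and Q* = 118.
With the tax collected from suppliers, supply shifts: Qs = 4(P − 12.5) + 74.
New equilibrium: buyers pay 16, suppliers receive 3.5, Q = 88. (Wedge: Pb − Ps = 12.5.)
Burden on buyers: 5; on suppliers: 7.5. (They sum to 12.5.)
The less price-elastic side of the market bears the larger share of a per-unit tax.

Buyers bear 5 per ticket; suppliers bear 7.5 per ticket.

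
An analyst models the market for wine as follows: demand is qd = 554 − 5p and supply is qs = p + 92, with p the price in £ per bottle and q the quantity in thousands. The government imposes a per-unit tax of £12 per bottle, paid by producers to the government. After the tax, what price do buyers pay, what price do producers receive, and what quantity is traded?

Buyers pay £79; producers receive £67; quantity = 159.

Without the tax, 554 − 5p = p + 92 gives 6p = 462, so p* = £77 and q* = 169.
With the tax collected from producers, supply shifts: qs = (p − 12) + 92.
Solving gives q = 159 with buyers paying £79 and producers receiving £67 (the £12 wedge).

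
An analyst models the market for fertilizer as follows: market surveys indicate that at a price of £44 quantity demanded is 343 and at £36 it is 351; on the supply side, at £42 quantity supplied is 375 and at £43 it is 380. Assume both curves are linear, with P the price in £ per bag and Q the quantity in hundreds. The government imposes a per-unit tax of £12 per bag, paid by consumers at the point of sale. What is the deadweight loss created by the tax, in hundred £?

Deadweight loss = £60 hundred.

Demand slope: (351 − 343)/(36 − 44) = -1, so Qd = 387 − P.
Supply slope: (380 − 375)/(43 − 42) = 5, so Qs = 5P + 165.
Before the tax: set 387 − P = 5P + 165 → P* = £37, Q* = 350.
With the tax collected from consumers, demand (in seller-price terms) shifts: Qd = 387 − (P + 12).
New equilibrium: consumers pay £47, producers receive £35, Q = 340. (Wedge: Pb − Ps = 12.)
Quantity falls by |ΔQ| = |350 − 340| = 10.
DWL = ½ · t · |ΔQ| = ½ · 12 · 10 = £60.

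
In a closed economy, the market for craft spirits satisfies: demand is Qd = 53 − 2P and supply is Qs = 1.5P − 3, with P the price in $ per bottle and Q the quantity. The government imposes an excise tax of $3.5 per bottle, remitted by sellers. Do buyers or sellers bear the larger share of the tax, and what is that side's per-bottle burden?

Without the tax, 53 − 2P = 1.5P − 3 gives 3.5P = 56, so P* = $16 and Q* = 21.
With the tax collected from sellers, supply shifts: Qs = 1.5(P − 3.5) − 3.
Solving gives Q = 18 with buyers paying $17.5 and sellers receiving $14 (the $3.5 wedge).
Per-bottle burden: buyers $1.5, sellers $2.
Sellers take the larger share because supply is less price-elastic here (demand slope 2 vs supply slope 1.5).
The less price-elastic side of the market bears the larger share of a per-unit tax.

Sellers bear the larger share: $2 per bottle.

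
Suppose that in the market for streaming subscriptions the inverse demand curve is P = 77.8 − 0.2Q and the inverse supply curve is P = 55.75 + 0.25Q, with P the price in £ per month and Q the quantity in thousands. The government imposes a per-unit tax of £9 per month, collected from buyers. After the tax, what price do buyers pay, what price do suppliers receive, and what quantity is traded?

Buyers pay £72; suppliers receive £63; quantity = 29.

Inverting to Q(P) form: Qd = 389 − 5P; Qs = 4P − 223.
Without the tax, 389 − 5P = 4P − 223 gives 9P = 612, so P* = £68 and Q* = 49.
With the tax collected from buyers, demand (in seller-price terms) shifts: Qd = 389 − 5(P + 9).
New equilibrium: buyers pay £72, suppliers receive £63, Q = 29. (Wedge: Pb − Ps = 9.)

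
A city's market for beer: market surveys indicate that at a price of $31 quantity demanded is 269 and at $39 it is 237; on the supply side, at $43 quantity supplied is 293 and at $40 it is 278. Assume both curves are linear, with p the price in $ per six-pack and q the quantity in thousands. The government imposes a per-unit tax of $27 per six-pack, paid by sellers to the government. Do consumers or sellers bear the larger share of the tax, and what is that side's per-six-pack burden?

Consumers bear the larger share: $15 per six-pack.

Demand slope: (237 − 269)/(39 − 31) = -4, so qd = 393 − 4p.
Supply slope: (278 − 293)/(40 − 43) = 5, so qs = 5p + 78.
Without the tax, 393 − 4p = 5p + 78 gives 9p = 315, so p* = $35 and q* = 253.
With the tax collected from sellers, supply shifts: qs = 5(p − 27) + 78.
Solving gives q = 193 with consumers paying $50 and sellers receiving $23 (the $27 wedge).
Per-six-pack burden: consumers $15, sellers $12.
Consumers take the larger share because demand is less price-elastic here (demand slope 4 vs supply slope 5).
The less price-elastic side of the market bears the larger share of a per-unit tax.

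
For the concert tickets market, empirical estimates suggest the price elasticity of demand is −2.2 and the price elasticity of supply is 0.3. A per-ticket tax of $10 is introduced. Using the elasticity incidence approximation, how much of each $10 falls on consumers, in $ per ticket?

Consumers bear ≈ $1.2 per ticket.

Incidence ratio: consumers' share ≈ εs / (εs + |εd|) = 0.3 / (0.3 + 2.2) = 0.12.
So consumers bear ≈ 0.12 × $10 = $1.2; sellers bear $8.8.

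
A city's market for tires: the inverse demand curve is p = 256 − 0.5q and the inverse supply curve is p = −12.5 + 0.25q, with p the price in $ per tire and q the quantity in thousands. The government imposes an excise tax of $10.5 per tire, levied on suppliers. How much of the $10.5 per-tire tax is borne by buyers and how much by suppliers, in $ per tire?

Buyers bear $7 per tire; suppliers bear $3.5 per tire.

Inverting to q(p) form: qd = 512 − 2p; qs = 4p + 50.
Without the tax, 512 − 2p = 4p + 50 gives 6p = 462, so p* = $77 and q* = 358.
With the tax collected from suppliers, supply shifts: qs = 4(p − 10.5) + 50.
New equilibrium: buyers pay $84, suppliers receive $73.5, q = 344. (Wedge: pb − ps = 10.5.)
Burden on buyers: $7; on suppliers: $3.5. (They sum to $10.5.)
The less price-elastic side of the market bears the larger share of a per-unit tax.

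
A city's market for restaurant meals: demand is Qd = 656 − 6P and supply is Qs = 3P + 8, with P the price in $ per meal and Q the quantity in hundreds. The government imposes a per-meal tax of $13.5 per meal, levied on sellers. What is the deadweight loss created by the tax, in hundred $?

Without the tax, 656 − 6P = 3P + 8 gives 9P = 648, so P* = $72 and Q* = 224.
With the tax collected from sellers, supply shifts: Qs = 3(P − 13.5) + 8.
New equilibrium: consumers pay $76.5, sellers receive $63, Q = 197. (Wedge: Pb − Ps = 13.5.)
Quantity falls by |ΔQ| = |224 − 197| = 27.
DWL = ½ · t · |ΔQ| = ½ · 13.5 · 27 = $182.25.

Deadweight loss = $182.25 hundred.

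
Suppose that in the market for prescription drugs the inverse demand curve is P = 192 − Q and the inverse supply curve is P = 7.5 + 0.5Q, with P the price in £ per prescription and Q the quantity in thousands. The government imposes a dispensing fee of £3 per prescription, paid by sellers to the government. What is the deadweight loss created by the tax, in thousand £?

Inverting to Q(P) form: Qd = 192 − P; Qs = 2P − 15.
Without the tax, 192 − P = 2P − 15 gives 3P = 207, so P* = £69 and Q* = 123.
With the tax collected from sellers, supply shifts: Qs = 2(P − 3) − 15.
New equilibrium: consumers pay £71, sellers receive £68, Q = 121. (Wedge: Pb − Ps = 3.)
Quantity falls by |ΔQ| = |123 − 121| = 2.
DWL = ½ · t · |ΔQ| = ½ · 3 · 2 = £3.

Deadweight loss = £3 thousand.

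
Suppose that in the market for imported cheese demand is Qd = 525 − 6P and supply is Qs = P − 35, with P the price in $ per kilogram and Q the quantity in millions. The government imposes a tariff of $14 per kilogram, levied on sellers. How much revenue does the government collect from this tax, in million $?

Tax revenue = $462 million.

Before the tax: set 525 − 6P = P − 35 → P* = $80, Q* = 45.
With the tax collected from sellers, supply shifts: Qs = (P − 14) − 35.
Solving gives Q = 33 with buyers paying $82 and sellers receiving $68 (the $14 wedge).
Revenue = t · Q = 14 · 33 = $462.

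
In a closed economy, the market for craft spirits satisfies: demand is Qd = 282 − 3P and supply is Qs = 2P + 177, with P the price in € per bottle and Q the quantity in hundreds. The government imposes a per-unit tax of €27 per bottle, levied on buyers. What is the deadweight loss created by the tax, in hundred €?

Deadweight loss = €437.4 hundred.

Without the tax, 282 − 3P = 2P + 177 gives 5P = 105, so P* = €21 and Q* = 219.
With the tax collected from buyers, demand (in seller-price terms) shifts: Qd = 282 − 3(P + 27).
Solving gives Q = 186.6 with buyers paying €31.8 and sellers receiving €4.8 (the €27 wedge).
Quantity falls by |ΔQ| = |219 − 186.6| = 32.4.
DWL = ½ · t · |ΔQ| = ½ · 27 · 32.4 = €437.4.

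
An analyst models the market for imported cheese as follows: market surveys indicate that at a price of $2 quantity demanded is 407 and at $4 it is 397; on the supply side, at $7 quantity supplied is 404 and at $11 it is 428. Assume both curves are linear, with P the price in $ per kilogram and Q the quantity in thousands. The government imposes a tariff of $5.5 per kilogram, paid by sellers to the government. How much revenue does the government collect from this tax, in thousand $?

Demand slope: (397 − 407)/(4 − 2) = -5, so Qd = 417 − 5P.
Supply slope: (428 − 404)/(11 − 7) = 6, so Qs = 6P + 362.
Before the tax: set 417 − 5P = 6P + 362 → P* = $5, Q* = 392.
With the tax collected from sellers, supply shifts: Qs = 6(P − 5.5) + 362.
New equilibrium: consumers pay $8, sellers receive $2.5, Q = 377. (Wedge: Pb − Ps = 5.5.)
Revenue = t · Q = 5.5 · 377 = $2073.5.

Tax revenue = $2073.5 thousand.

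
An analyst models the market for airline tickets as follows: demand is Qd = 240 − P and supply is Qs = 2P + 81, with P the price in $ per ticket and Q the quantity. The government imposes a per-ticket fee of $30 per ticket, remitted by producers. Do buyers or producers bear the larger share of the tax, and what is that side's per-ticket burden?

Before the tax: set 240 − P = 2P + 81 → P* = $53, Q* = 187.
With the tax collected from producers, supply shifts: Qs = 2(P − 30) + 81.
Solving gives Q = 167 with buyers paying $73 and producers receiving $43 (the $30 wedge).
Per-ticket burden: buyers $20, producers $10.
Buyers take the larger share because demand is less price-elastic here (demand slope 1 vs supply slope 2).
The less price-elastic side of the market bears the larger share of a per-unit tax.

Buyers bear the larger share: $20 per ticket.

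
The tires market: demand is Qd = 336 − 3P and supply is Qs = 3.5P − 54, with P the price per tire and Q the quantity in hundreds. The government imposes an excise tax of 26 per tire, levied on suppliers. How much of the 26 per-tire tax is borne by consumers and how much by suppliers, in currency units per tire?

Consumers bear 14 per tire; suppliers bear 12 per tire.

Before the tax: set 336 − 3P = 3.5P − 54 → P* = 60, Q* = 156.
With the tax collected from suppliers, supply shifts: Qs = 3.5(P − 26) − 54.
Solving gives Q = 114 with consumers paying 74 and suppliers receiving 48 (the 26 wedge).
Burden on consumers: 14; on suppliers: 12. (They sum to 26.)
The less price-elastic side of the market bears the larger share of a per-unit tax.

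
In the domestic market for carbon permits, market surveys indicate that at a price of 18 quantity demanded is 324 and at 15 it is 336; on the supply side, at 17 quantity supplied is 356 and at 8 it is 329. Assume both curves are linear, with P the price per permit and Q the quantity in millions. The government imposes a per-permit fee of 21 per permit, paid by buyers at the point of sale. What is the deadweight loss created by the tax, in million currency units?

Demand slope: (336 − 324)/(15 − 18) = -4, so Qd = 396 − 4P.
Supply slope: (329 − 356)/(8 − 17) = 3, so Qs = 3P + 305.
Without the tax, 396 − 4P = 3P + 305 gives 7P = 91, so P* = 13 and Q* = 344.
With the tax collected from buyers, demand (in seller-price terms) shifts: Qd = 396 − 4(P + 21).
New equilibrium: buyers pay 22, producers receive 1, Q = 308. (Wedge: Pb − Ps = 21.)
Quantity falls by |ΔQ| = |344 − 308| = 36.
DWL = ½ · t · |ΔQ| = ½ · 21 · 36 = 378.

Deadweight loss = 378 million.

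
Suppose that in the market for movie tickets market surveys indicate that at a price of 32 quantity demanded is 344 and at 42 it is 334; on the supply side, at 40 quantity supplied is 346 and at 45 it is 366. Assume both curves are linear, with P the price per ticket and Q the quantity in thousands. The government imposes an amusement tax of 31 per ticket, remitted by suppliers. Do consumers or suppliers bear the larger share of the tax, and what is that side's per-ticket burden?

Consumers bear the larger share: 24.8 per ticket.

Demand slope: (334 − 344)/(42 − 32) = -1, so Qd = 376 − P.
Supply slope: (366 − 346)/(45 − 40) = 4, so Qs = 4P + 186.
Before the tax: set 376 − P = 4P + 186 → P* = 38, Q* = 338.
With the tax collected from suppliers, supply shifts: Qs = 4(P − 31) + 186.
New equilibrium: consumers pay 62.8, suppliers receive 31.8, Q = 313.2. (Wedge: Pb − Ps = 31.)
Per-ticket burden: consumers 24.8, suppliers 6.2.
Consumers take the larger share because demand is less price-elastic here (demand slope 1 vs supply slope 4).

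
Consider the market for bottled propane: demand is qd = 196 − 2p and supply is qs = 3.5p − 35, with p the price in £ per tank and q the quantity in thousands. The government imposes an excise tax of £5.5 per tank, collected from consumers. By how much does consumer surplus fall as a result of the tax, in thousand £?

Consumer surplus falls by £379.75 thousand.

Without the tax, 196 − 2p = 3.5p − 35 gives 5.5p = 231, so p* = £42 and q* = 112.
With the tax collected from consumers, demand (in seller-price terms) shifts: qd = 196 − 2(p + 5.5).
Solving gives q = 105 with consumers paying £45.5 and suppliers receiving £40 (the £5.5 wedge).
ΔCS is the trapezoid between Q = 105 and Q = 112 of height £3.5: ½ · (112 + 105) · 3.5 = £379.75.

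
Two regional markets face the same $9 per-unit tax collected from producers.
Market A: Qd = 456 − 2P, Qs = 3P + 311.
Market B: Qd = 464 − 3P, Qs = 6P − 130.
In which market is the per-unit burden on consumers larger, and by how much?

Market B, by $0.6.

Market A: pre-tax P* = $29, Q* = 398; post-tax Q = 387.2; per-unit burden on consumers = $5.4.
Market B: pre-tax P* = $66, Q* = 266; post-tax Q = 248; per-unit burden on consumers = $6.
Difference: $5.4 vs $6 → market B is larger by $0.6.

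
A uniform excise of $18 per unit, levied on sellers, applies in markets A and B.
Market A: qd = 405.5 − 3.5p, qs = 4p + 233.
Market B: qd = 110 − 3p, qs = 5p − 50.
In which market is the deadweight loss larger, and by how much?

Market B, by $1.35.

Market A: pre-tax p* = $23, q* = 325; post-tax q = 291.4; deadweight loss = $302.4.
Market B: pre-tax p* = $20, q* = 50; post-tax q = 16.25; deadweight loss = $303.75.
Difference: $302.4 vs $303.75 → market B is larger by $1.35.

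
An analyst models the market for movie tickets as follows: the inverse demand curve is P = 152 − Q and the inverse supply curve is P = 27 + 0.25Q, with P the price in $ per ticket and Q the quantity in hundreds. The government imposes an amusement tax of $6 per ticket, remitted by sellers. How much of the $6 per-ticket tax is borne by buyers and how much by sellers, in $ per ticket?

Inverting to Q(P) form: Qd = 152 − P; Qs = 4P − 108.
Before the tax: set 152 − P = 4P − 108 → P* = $52, Q* = 100.
With the tax collected from sellers, supply shifts: Qs = 4(P − 6) − 108.
Solving gives Q = 95.2 with buyers paying $56.8 and sellers receiving $50.8 (the $6 wedge).
Burden on buyers: $4.8; on sellers: $1.2. (They sum to $6.)

Buyers bear $4.8 per ticket; sellers bear $1.2 per ticket.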